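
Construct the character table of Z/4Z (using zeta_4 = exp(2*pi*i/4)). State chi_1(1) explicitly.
Character table of Z/4Z (irreps indexed chi_0,...,chi_3 with chi_k(m) = zeta_4^(k*m), zeta_4 = exp(2*pi*i/4)):
  irrep \ class  {0} (size 1)  {1} (size 1)  {2} (size 1)  {3} (size 1)
  chi_0          1             1             1             1           
  chi_1          1             I             -1            -I          
  chi_2          1             -1            1             -1          
  chi_3          1             -I            -1            I           

Spot check: chi_1(1) = zeta_4^(1*1) = zeta_4^1 = I.

Solution. Z/4Z is abelian, so all 4 irreducible complex representations are 1-dimensional. They are given by chi_k(m) = zeta_4^(k*m) for k = 0,...,3. Row orthogonality: sum_m chi_k(m) conj(chi_l(m)) = 4 * [k = l].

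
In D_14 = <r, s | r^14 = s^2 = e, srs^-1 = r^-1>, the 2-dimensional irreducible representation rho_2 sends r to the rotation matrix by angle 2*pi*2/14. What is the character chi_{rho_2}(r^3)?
chi_{rho_2}(r^3) = 2*cos(2*pi*2*3/14) = -2*cos(pi/7)

Proof sketch: rho_2(r^3) is rotation by angle 2*pi*2*3/14, whose trace is 2*cos(2*pi*2*3/14) = -2*cos(pi/7).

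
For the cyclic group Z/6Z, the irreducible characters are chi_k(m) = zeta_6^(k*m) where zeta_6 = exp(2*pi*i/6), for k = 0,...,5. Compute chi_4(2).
chi_4(2) = zeta_6^8 = exp(2*I*pi/3)

Proof sketch: chi_4(2) = zeta_6^(4*2) = zeta_6^8. Since zeta_6^6 = 1, this equals zeta_6^2 = exp(2*pi*i*2/6) = exp(2*I*pi/3).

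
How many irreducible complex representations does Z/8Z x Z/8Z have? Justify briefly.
64

Why: The number of irreducible complex representations of a finite group equals its number of conjugacy classes. Z/8Z x Z/8Z is abelian of order 64, so every element is its own conjugacy class: 64 classes, so Z/8Z x Z/8Z (order 64) has exactly 64 irreducible complex representations.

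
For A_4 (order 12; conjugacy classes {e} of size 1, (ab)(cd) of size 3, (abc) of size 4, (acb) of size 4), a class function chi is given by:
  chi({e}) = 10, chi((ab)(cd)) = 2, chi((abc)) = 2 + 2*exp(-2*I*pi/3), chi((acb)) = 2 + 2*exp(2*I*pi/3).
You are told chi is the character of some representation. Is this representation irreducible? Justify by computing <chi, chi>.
Not irreducible (reducible): <chi, chi> = 12 > 1.

Details: <chi, chi> = (1/|G|) sum_C |C| * |chi(C)|^2 = (1/12)[1*|10|^2 + 3*|2|^2 + 4*|2 + 2*exp(-2*I*pi/3)|^2 + 4*|2 + 2*exp(2*I*pi/3)|^2]
  = (1/12)[(100) + (12) + (16) + (16)] = 144/12 = 12.
(Exp terms are combined using exp(i*s)*conj(exp(i*t)) = exp(i*(s-t)), and sums of them are collapsed using the identity that for every m > 1 the m distinct m-th roots of unity sum to 0, e.g. 1 + exp(2*I*pi/3) + exp(-2*I*pi/3) = 0.)
A character is irreducible iff <chi, chi> = 1, so this representation is reducible.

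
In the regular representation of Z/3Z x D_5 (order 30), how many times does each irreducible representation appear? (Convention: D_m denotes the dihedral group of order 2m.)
Each irreducible V_i of dimension d_i appears with multiplicity d_i, i.e. rho_reg = (direct sum over all irreducibles V_i) d_i V_i. The irreducible dimensions for Z/3Z x D_5 are 1, 1, 1, 1, 1, 1, 2, 2, 2, 2, 2, 2: 6 irreducibles of dimension 1, each with multiplicity 1; 6 irreducibles of dimension 2, each with multiplicity 2. Total dimension 6*1*1 + 6*2*2 = 30 = |G|.

Proof sketch: General theorem: in the regular representation of a finite group G, each irreducible appears with multiplicity equal to its dimension. Check: dim(rho_reg) = sum d_i^2 = 1 + 1 + 1 + 1 + 1 + 1 + 4 + 4 + 4 + 4 + 4 + 4 = 30 = |G|.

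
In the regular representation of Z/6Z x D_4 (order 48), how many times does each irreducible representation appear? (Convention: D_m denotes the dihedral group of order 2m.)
Each irreducible V_i of dimension d_i appears with multiplicity d_i, i.e. rho_reg = (direct sum over all irreducibles V_i) d_i V_i. The irreducible dimensions for Z/6Z x D_4 are 1, 1, 1, 1, 1, 1, 1, 1, 1, 1, 1, 1, 1, 1, 1, 1, 1, 1, 1, 1, 1, 1, 1, 1, 2, 2, 2, 2, 2, 2: 24 irreducibles of dimension 1, each with multiplicity 1; 6 irreducibles of dimension 2, each with multiplicity 2. Total dimension 24*1*1 + 6*2*2 = 48 = |G|.

Justification: General theorem: in the regular representation of a finite group G, each irreducible appears with multiplicity equal to its dimension. Check: dim(rho_reg) = sum d_i^2 = 1 + 1 + 1 + 1 + 1 + 1 + 1 + 1 + 1 + 1 + 1 + 1 + 1 + 1 + 1 + 1 + 1 + 1 + 1 + 1 + 1 + 1 + 1 + 1 + 4 + 4 + 4 + 4 + 4 + 4 = 48 = |G|.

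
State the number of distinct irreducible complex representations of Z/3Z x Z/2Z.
6

Justification: The number of irreducible complex representations of a finite group equals its number of conjugacy classes. Z/3Z x Z/2Z is abelian of order 6, so every element is its own conjugacy class: 6 classes, so Z/3Z x Z/2Z (order 6) has exactly 6 irreducible complex representations.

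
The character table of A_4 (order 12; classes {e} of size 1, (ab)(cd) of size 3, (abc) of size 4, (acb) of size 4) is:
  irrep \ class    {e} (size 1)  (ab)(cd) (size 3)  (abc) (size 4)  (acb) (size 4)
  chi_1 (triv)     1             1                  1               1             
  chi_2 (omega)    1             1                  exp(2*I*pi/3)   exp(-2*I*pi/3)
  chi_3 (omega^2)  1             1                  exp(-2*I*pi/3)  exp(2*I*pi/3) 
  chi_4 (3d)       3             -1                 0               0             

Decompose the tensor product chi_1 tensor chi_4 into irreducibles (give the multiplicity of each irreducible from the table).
chi_1 tensor chi_4 = chi_4 (all other irreducibles have multiplicity 0).

Reasoning: The character of a tensor product is the pointwise product (chi_1 * chi_4)(C) = chi_1(C) * chi_4(C):
  {e}: (1)*(3), (ab)(cd): (1)*(-1), (abc): (1)*(0), (acb): (1)*(0)
so (chi_1 * chi_4) takes values
  {e} -> 3, (ab)(cd) -> -1, (abc) -> 0, (acb) -> 0.
Now take the inner product of this character with each irreducible chi from the table, <chi_1*chi_4, chi> = (1/12) sum_C |C| (chi_1*chi_4)(C) conj(chi(C)):
  <chi_1*chi_4, chi_1> = (1/12)[1*(3)*conj(1) + 3*(-1)*conj(1) + 4*(0)*conj(1) + 4*(0)*conj(1)]
      = (1/12)[(3) + (-3) + (0) + (0)] = 0/12 = 0
  <chi_1*chi_4, chi_2> = (1/12)[1*(3)*conj(1) + 3*(-1)*conj(1) + 4*(0)*conj(exp(2*I*pi/3)) + 4*(0)*conj(exp(-2*I*pi/3))]
      = (1/12)[(3) + (-3) + (0) + (0)] = 0/12 = 0
  <chi_1*chi_4, chi_3> = (1/12)[1*(3)*conj(1) + 3*(-1)*conj(1) + 4*(0)*conj(exp(-2*I*pi/3)) + 4*(0)*conj(exp(2*I*pi/3))]
      = (1/12)[(3) + (-3) + (0) + (0)] = 0/12 = 0
  <chi_1*chi_4, chi_4> = (1/12)[1*(3)*conj(3) + 3*(-1)*conj(-1) + 4*(0)*conj(0) + 4*(0)*conj(0)]
      = (1/12)[(9) + (3) + (0) + (0)] = 12/12 = 1
(Exp terms are combined using exp(i*s)*conj(exp(i*t)) = exp(i*(s-t)), and sums of them are collapsed using the identity that for every m > 1 the m distinct m-th roots of unity sum to 0, e.g. 1 + exp(2*I*pi/3) + exp(-2*I*pi/3) = 0.)
Hence the multiplicities are chi_4: 1. Dimension check: dim(chi_1)*dim(chi_4) = 1*3 = 3 and sum (mult * dim) = 1*3 = 3.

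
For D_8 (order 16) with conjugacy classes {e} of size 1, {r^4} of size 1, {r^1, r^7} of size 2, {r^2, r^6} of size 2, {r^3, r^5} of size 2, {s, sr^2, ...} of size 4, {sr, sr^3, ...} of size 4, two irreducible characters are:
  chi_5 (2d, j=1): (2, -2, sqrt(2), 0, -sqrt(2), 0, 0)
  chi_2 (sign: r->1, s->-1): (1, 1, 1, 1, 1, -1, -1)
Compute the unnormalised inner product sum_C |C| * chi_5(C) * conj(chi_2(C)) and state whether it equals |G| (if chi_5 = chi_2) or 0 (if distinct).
Sum = 0; so <chi_5, chi_2> = 0 (distinct irreducibles are orthogonal).

Details: Compute term by term over conjugacy classes (|C| * chi_5(C) * conj(chi_2(C))):
  1*(2)*conj(1) + 1*(-2)*conj(1) + 2*(sqrt(2))*conj(1) + 2*(0)*conj(1) + 2*(-sqrt(2))*conj(1) + 4*(0)*conj(-1) + 4*(0)*conj(-1)
  = (2) + (-2) + (2*sqrt(2)) + (0) + (-2*sqrt(2)) + (0) + (0)
  = 0.
Dividing by |G| = 16 gives 0/16 = 0, matching the row-orthogonality relation <chi_5, chi_2> = [chi_5 = chi_2].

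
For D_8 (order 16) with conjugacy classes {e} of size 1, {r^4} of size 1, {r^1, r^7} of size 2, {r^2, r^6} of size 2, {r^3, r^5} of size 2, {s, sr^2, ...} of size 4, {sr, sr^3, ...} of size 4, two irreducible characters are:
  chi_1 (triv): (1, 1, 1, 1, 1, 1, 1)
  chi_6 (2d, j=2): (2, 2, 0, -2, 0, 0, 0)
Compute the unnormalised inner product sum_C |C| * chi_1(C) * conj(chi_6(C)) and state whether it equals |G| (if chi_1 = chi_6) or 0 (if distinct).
Sum = 0; so <chi_1, chi_6> = 0 (distinct irreducibles are orthogonal).

Reasoning: Compute term by term over conjugacy classes (|C| * chi_1(C) * conj(chi_6(C))):
  1*(1)*conj(2) + 1*(1)*conj(2) + 2*(1)*conj(0) + 2*(1)*conj(-2) + 2*(1)*conj(0) + 4*(1)*conj(0) + 4*(1)*conj(0)
  = (2) + (2) + (0) + (-4) + (0) + (0) + (0)
  = 0.
Dividing by |G| = 16 gives 0/16 = 0, matching the row-orthogonality relation <chi_1, chi_6> = [chi_1 = chi_6].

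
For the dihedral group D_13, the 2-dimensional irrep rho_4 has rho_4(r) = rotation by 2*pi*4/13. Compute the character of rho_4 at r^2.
chi_{rho_4}(r^2) = 2*cos(2*pi*4*2/13) = -2*cos(3*pi/13)

Working: rho_4(r^2) is rotation by angle 2*pi*4*2/13, whose trace is 2*cos(2*pi*4*2/13) = -2*cos(3*pi/13).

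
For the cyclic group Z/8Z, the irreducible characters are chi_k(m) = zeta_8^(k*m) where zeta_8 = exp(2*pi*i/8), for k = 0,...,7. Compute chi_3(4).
chi_3(4) = zeta_8^12 = -1

Derivation: chi_3(4) = zeta_8^(3*4) = zeta_8^12. Since zeta_8^8 = 1, this equals zeta_8^4 = exp(2*pi*i*4/8) = -1.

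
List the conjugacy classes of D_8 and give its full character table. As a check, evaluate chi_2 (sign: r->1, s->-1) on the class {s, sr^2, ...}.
Conjugacy classes: {e} of size 1, {r^4} of size 1, {r^1, r^7} of size 2, {r^2, r^6} of size 2, {r^3, r^5} of size 2, {s, sr^2, ...} of size 4, {sr, sr^3, ...} of size 4.
Character table:
  irrep \ class              {e} (size 1)  {r^4} (size 1)  {r^1, r^7} (size 2)  {r^2, r^6} (size 2)  {r^3, r^5} (size 2)  {s, sr^2, ...} (size 4)  {sr, sr^3, ...} (size 4)
  chi_1 (triv)               1             1               1                    1                    1                    1                        1                       
  chi_2 (sign: r->1, s->-1)  1             1               1                    1                    1                    -1                       -1                      
  chi_3 (r->-1, s->1)        1             1               -1                   1                    -1                   1                        -1                      
  chi_4 (r->-1, s->-1)       1             1               -1                   1                    -1                   -1                       1                       
  chi_5 (2d, j=1)            2             -2              sqrt(2)              0                    -sqrt(2)             0                        0                       
  chi_6 (2d, j=2)            2             2               0                    -2                   0                    0                        0                       
  chi_7 (2d, j=3)            2             -2              -sqrt(2)             0                    sqrt(2)              0                        0                       

Spot check: chi_2 (sign: r->1, s->-1) on {s, sr^2, ...} = -1.

Details: D_8 has order 2*8 = 16 with 7 conjugacy classes, hence 7 irreducibles. Sum of squared dims 1 + 1 + 1 + 1 + 4 + 4 + 4 = 16 = |G|. Linear characters come from the abelianisation; the 2-dimensional irreps have character r^k -> 2*cos(2*pi*j*k/8), reflections -> 0.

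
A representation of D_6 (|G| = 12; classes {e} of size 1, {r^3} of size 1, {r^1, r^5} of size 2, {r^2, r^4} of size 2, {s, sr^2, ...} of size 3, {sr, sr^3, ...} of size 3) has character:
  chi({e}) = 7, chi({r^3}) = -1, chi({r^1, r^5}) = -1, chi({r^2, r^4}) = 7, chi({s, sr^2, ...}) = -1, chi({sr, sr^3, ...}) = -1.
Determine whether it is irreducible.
Not irreducible (reducible): <chi, chi> = 13 > 1.

Argument: <chi, chi> = (1/|G|) sum_C |C| * |chi(C)|^2 = (1/12)[1*|7|^2 + 1*|-1|^2 + 2*|-1|^2 + 2*|7|^2 + 3*|-1|^2 + 3*|-1|^2]
  = (1/12)[(49) + (1) + (2) + (98) + (3) + (3)] = 156/12 = 13.
A character is irreducible iff <chi, chi> = 1, so this representation is reducible.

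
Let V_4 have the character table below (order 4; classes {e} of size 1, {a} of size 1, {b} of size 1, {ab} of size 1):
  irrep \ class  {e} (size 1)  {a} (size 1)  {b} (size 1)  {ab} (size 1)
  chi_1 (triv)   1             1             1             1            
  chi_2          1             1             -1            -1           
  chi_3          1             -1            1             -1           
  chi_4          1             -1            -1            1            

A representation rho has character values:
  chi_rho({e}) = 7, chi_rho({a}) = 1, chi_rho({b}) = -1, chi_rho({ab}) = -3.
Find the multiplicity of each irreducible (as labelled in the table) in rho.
Multiplicities: chi_1: 1, chi_2: 3, chi_3: 2, chi_4: 1.

Solution. Use <chi_rho, chi> = (1/|G|) sum_C |C| * chi_rho(C) * conj(chi(C)) with |G| = 4 for each irreducible chi in the table:
  <chi_rho, chi_1> = (1/4)[1*(7)*conj(1) + 1*(1)*conj(1) + 1*(-1)*conj(1) + 1*(-3)*conj(1)]
      = (1/4)[(7) + (1) + (-1) + (-3)] = 4/4 = 1
  <chi_rho, chi_2> = (1/4)[1*(7)*conj(1) + 1*(1)*conj(1) + 1*(-1)*conj(-1) + 1*(-3)*conj(-1)]
      = (1/4)[(7) + (1) + (1) + (3)] = 12/4 = 3
  <chi_rho, chi_3> = (1/4)[1*(7)*conj(1) + 1*(1)*conj(-1) + 1*(-1)*conj(1) + 1*(-3)*conj(-1)]
      = (1/4)[(7) + (-1) + (-1) + (3)] = 8/4 = 2
  <chi_rho, chi_4> = (1/4)[1*(7)*conj(1) + 1*(1)*conj(-1) + 1*(-1)*conj(-1) + 1*(-3)*conj(1)]
      = (1/4)[(7) + (-1) + (1) + (-3)] = 4/4 = 1
Dimension check: dim(rho) = sum (mult * dim) = 1*1 + 3*1 + 2*1 + 1*1 = 7 = chi_rho(e) = 7.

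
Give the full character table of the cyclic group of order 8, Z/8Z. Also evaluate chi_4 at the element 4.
Character table of Z/8Z (irreps indexed chi_0,...,chi_7 with chi_k(m) = zeta_8^(k*m), zeta_8 = exp(2*pi*i/8)):
  irrep \ class  {0} (size 1)  {1} (size 1)    {2} (size 1)  {3} (size 1)    {4} (size 1)  {5} (size 1)    {6} (size 1)  {7} (size 1)  
  chi_0          1             1               1             1               1             1               1             1             
  chi_1          1             exp(I*pi/4)     I             exp(3*I*pi/4)   -1            exp(-3*I*pi/4)  -I            exp(-I*pi/4)  
  chi_2          1             I               -1            -I              1             I               -1            -I            
  chi_3          1             exp(3*I*pi/4)   -I            exp(I*pi/4)     -1            exp(-I*pi/4)    I             exp(-3*I*pi/4)
  chi_4          1             -1              1             -1              1             -1              1             -1            
  chi_5          1             exp(-3*I*pi/4)  I             exp(-I*pi/4)    -1            exp(I*pi/4)     -I            exp(3*I*pi/4) 
  chi_6          1             -I              -1            I               1             -I              -1            I             
  chi_7          1             exp(-I*pi/4)    -I            exp(-3*I*pi/4)  -1            exp(3*I*pi/4)   I             exp(I*pi/4)   

Spot check: chi_4(4) = zeta_8^(4*4) = zeta_8^16 = 1.

Solution. Z/8Z is abelian, so all 8 irreducible complex representations are 1-dimensional. They are given by chi_k(m) = zeta_8^(k*m) for k = 0,...,7. Row orthogonality: sum_m chi_k(m) conj(chi_l(m)) = 8 * [k = l].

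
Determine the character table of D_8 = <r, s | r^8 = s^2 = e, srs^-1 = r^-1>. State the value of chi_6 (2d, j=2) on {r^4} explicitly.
Conjugacy classes: {e} of size 1, {r^4} of size 1, {r^1, r^7} of size 2, {r^2, r^6} of size 2, {r^3, r^5} of size 2, {s, sr^2, ...} of size 4, {sr, sr^3, ...} of size 4.
Character table:
  irrep \ class              {e} (size 1)  {r^4} (size 1)  {r^1, r^7} (size 2)  {r^2, r^6} (size 2)  {r^3, r^5} (size 2)  {s, sr^2, ...} (size 4)  {sr, sr^3, ...} (size 4)
  chi_1 (triv)               1             1               1                    1                    1                    1                        1                       
  chi_2 (sign: r->1, s->-1)  1             1               1                    1                    1                    -1                       -1                      
  chi_3 (r->-1, s->1)        1             1               -1                   1                    -1                   1                        -1                      
  chi_4 (r->-1, s->-1)       1             1               -1                   1                    -1                   -1                       1                       
  chi_5 (2d, j=1)            2             -2              sqrt(2)              0                    -sqrt(2)             0                        0                       
  chi_6 (2d, j=2)            2             2               0                    -2                   0                    0                        0                       
  chi_7 (2d, j=3)            2             -2              -sqrt(2)             0                    sqrt(2)              0                        0                       

Spot check: chi_6 (2d, j=2) on {r^4} = 2.

D_8 has order 2*8 = 16 with 7 conjugacy classes, hence 7 irreducibles. Sum of squared dims 1 + 1 + 1 + 1 + 4 + 4 + 4 = 16 = |G|. Linear characters come from the abelianisation; the 2-dimensional irreps have character r^k -> 2*cos(2*pi*j*k/8), reflections -> 0.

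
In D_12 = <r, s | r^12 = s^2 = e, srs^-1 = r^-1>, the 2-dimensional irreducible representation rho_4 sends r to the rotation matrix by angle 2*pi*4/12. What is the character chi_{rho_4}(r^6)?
chi_{rho_4}(r^6) = 2*cos(2*pi*4*6/12) = 2

Details: rho_4(r^6) is rotation by angle 2*pi*4*6/12, whose trace is 2*cos(2*pi*4*6/12) = 2.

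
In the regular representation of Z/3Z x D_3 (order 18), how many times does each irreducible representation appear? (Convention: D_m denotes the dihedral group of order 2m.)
Each irreducible V_i of dimension d_i appears with multiplicity d_i, i.e. rho_reg = (direct sum over all irreducibles V_i) d_i V_i. The irreducible dimensions for Z/3Z x D_3 are 1, 1, 1, 1, 1, 1, 2, 2, 2: 6 irreducibles of dimension 1, each with multiplicity 1; 3 irreducibles of dimension 2, each with multiplicity 2. Total dimension 6*1*1 + 3*2*2 = 18 = |G|.

Explanation: General theorem: in the regular representation of a finite group G, each irreducible appears with multiplicity equal to its dimension. Check: dim(rho_reg) = sum d_i^2 = 1 + 1 + 1 + 1 + 1 + 1 + 4 + 4 + 4 = 18 = |G|.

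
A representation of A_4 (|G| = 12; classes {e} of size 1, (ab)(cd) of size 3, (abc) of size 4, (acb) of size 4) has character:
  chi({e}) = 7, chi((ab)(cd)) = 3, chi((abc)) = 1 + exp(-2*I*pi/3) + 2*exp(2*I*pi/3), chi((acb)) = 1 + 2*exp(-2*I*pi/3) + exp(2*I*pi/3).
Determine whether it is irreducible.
Not irreducible (reducible): <chi, chi> = 7 > 1.

Proof sketch: <chi, chi> = (1/|G|) sum_C |C| * |chi(C)|^2 = (1/12)[1*|7|^2 + 3*|3|^2 + 4*|1 + exp(-2*I*pi/3) + 2*exp(2*I*pi/3)|^2 + 4*|1 + 2*exp(-2*I*pi/3) + exp(2*I*pi/3)|^2]
  = (1/12)[(49) + (27) + (4) + (4)] = 84/12 = 7.
(Exp terms are combined using exp(i*s)*conj(exp(i*t)) = exp(i*(s-t)), and sums of them are collapsed using the identity that for every m > 1 the m distinct m-th roots of unity sum to 0, e.g. 1 + exp(2*I*pi/3) + exp(-2*I*pi/3) = 0.)
A character is irreducible iff <chi, chi> = 1, so this representation is reducible.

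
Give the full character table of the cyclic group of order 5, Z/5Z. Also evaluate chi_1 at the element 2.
Character table of Z/5Z (irreps indexed chi_0,...,chi_4 with chi_k(m) = zeta_5^(k*m), zeta_5 = exp(2*pi*i/5)):
  irrep \ class  {0} (size 1)  {1} (size 1)    {2} (size 1)    {3} (size 1)    {4} (size 1)  
  chi_0          1             1               1               1               1             
  chi_1          1             exp(2*I*pi/5)   exp(4*I*pi/5)   exp(-4*I*pi/5)  exp(-2*I*pi/5)
  chi_2          1             exp(4*I*pi/5)   exp(-2*I*pi/5)  exp(2*I*pi/5)   exp(-4*I*pi/5)
  chi_3          1             exp(-4*I*pi/5)  exp(2*I*pi/5)   exp(-2*I*pi/5)  exp(4*I*pi/5) 
  chi_4          1             exp(-2*I*pi/5)  exp(-4*I*pi/5)  exp(4*I*pi/5)   exp(2*I*pi/5) 

Spot check: chi_1(2) = zeta_5^(1*2) = zeta_5^2 = exp(4*I*pi/5).

Explanation: Z/5Z is abelian, so all 5 irreducible complex representations are 1-dimensional. They are given by chi_k(m) = zeta_5^(k*m) for k = 0,...,4. Row orthogonality: sum_m chi_k(m) conj(chi_l(m)) = 5 * [k = l].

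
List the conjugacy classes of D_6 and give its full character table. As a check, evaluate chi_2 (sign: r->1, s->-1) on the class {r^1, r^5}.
Conjugacy classes: {e} of size 1, {r^3} of size 1, {r^1, r^5} of size 2, {r^2, r^4} of size 2, {s, sr^2, ...} of size 3, {sr, sr^3, ...} of size 3.
Character table:
  irrep \ class              {e} (size 1)  {r^3} (size 1)  {r^1, r^5} (size 2)  {r^2, r^4} (size 2)  {s, sr^2, ...} (size 3)  {sr, sr^3, ...} (size 3)
  chi_1 (triv)               1             1               1                    1                    1                        1                       
  chi_2 (sign: r->1, s->-1)  1             1               1                    1                    -1                       -1                      
  chi_3 (r->-1, s->1)        1             -1              -1                   1                    1                        -1                      
  chi_4 (r->-1, s->-1)       1             -1              -1                   1                    -1                       1                       
  chi_5 (2d, j=1)            2             -2              1                    -1                   0                        0                       
  chi_6 (2d, j=2)            2             2               -1                   -1                   0                        0                       

Spot check: chi_2 (sign: r->1, s->-1) on {r^1, r^5} = 1.

Details: D_6 has order 2*6 = 12 with 6 conjugacy classes, hence 6 irreducibles. Sum of squared dims 1 + 1 + 1 + 1 + 4 + 4 = 12 = |G|. Linear characters come from the abelianisation; the 2-dimensional irreps have character r^k -> 2*cos(2*pi*j*k/6), reflections -> 0.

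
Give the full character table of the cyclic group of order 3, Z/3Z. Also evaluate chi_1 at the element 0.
Character table of Z/3Z (irreps indexed chi_0,...,chi_2 with chi_k(m) = zeta_3^(k*m), zeta_3 = exp(2*pi*i/3)):
  irrep \ class  {0} (size 1)  {1} (size 1)    {2} (size 1)  
  chi_0          1             1               1             
  chi_1          1             exp(2*I*pi/3)   exp(-2*I*pi/3)
  chi_2          1             exp(-2*I*pi/3)  exp(2*I*pi/3) 

Spot check: chi_1(0) = zeta_3^(1*0) = zeta_3^0 = 1.

Reasoning: Z/3Z is abelian, so all 3 irreducible complex representations are 1-dimensional. They are given by chi_k(m) = zeta_3^(k*m) for k = 0,...,2. Row orthogonality: sum_m chi_k(m) conj(chi_l(m)) = 3 * [k = l].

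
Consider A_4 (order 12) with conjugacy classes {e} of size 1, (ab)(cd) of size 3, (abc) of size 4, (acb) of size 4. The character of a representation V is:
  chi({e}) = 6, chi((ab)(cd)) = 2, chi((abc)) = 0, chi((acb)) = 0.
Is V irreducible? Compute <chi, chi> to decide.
Not irreducible (reducible): <chi, chi> = 4 > 1.

Explanation: <chi, chi> = (1/|G|) sum_C |C| * |chi(C)|^2 = (1/12)[1*|6|^2 + 3*|2|^2 + 4*|0|^2 + 4*|0|^2]
  = (1/12)[(36) + (12) + (0) + (0)] = 48/12 = 4.
(Exp terms are combined using exp(i*s)*conj(exp(i*t)) = exp(i*(s-t)), and sums of them are collapsed using the identity that for every m > 1 the m distinct m-th roots of unity sum to 0, e.g. 1 + exp(2*I*pi/3) + exp(-2*I*pi/3) = 0.)
A character is irreducible iff <chi, chi> = 1, so this representation is reducible.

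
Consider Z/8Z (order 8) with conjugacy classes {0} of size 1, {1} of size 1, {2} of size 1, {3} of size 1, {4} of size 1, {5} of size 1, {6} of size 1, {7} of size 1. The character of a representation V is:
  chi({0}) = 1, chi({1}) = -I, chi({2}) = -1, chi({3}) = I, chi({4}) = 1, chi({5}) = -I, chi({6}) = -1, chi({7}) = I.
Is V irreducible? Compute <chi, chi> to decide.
Irreducible: <chi, chi> = 1.

Details: <chi, chi> = (1/|G|) sum_C |C| * |chi(C)|^2 = (1/8)[1*|1|^2 + 1*|-I|^2 + 1*|-1|^2 + 1*|I|^2 + 1*|1|^2 + 1*|-I|^2 + 1*|-1|^2 + 1*|I|^2]
  = (1/8)[(1) + (1) + (1) + (1) + (1) + (1) + (1) + (1)] = 8/8 = 1.
(Exp terms are combined using exp(i*s)*conj(exp(i*t)) = exp(i*(s-t)), and sums of them are collapsed using the identity that for every m > 1 the m distinct m-th roots of unity sum to 0, e.g. 1 + exp(2*I*pi/3) + exp(-2*I*pi/3) = 0.)
A character is irreducible iff <chi, chi> = 1, so this representation is irreducible.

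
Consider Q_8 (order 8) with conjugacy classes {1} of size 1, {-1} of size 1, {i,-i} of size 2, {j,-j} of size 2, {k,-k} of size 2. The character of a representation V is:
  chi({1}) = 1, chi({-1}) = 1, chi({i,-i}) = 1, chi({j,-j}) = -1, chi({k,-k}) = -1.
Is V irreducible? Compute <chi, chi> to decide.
Irreducible: <chi, chi> = 1.

Explanation: <chi, chi> = (1/|G|) sum_C |C| * |chi(C)|^2 = (1/8)[1*|1|^2 + 1*|1|^2 + 2*|1|^2 + 2*|-1|^2 + 2*|-1|^2]
  = (1/8)[(1) + (1) + (2) + (2) + (2)] = 8/8 = 1.
A character is irreducible iff <chi, chi> = 1, so this representation is irreducible.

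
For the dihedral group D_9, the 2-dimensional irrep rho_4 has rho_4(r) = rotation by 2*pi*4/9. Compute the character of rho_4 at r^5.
chi_{rho_4}(r^5) = 2*cos(2*pi*4*5/9) = 2*cos(40*pi/9)

Explanation: rho_4(r^5) is rotation by angle 2*pi*4*5/9, whose trace is 2*cos(2*pi*4*5/9) = 2*cos(40*pi/9).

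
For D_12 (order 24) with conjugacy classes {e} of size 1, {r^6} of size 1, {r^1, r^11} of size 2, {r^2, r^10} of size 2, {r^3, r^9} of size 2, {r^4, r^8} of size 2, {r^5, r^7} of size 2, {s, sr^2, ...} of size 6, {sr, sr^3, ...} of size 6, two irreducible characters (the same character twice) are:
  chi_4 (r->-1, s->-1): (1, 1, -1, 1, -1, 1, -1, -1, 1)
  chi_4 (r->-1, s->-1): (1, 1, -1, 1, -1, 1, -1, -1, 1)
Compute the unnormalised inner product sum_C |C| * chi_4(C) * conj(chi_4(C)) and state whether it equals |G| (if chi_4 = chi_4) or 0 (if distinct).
Sum = 24 = |G| = 24; so <chi_4, chi_4> = 1 (norm-1 confirms irreducibility).

Why: Compute term by term over conjugacy classes (|C| * chi_4(C) * conj(chi_4(C))):
  1*(1)*conj(1) + 1*(1)*conj(1) + 2*(-1)*conj(-1) + 2*(1)*conj(1) + 2*(-1)*conj(-1) + 2*(1)*conj(1) + 2*(-1)*conj(-1) + 6*(-1)*conj(-1) + 6*(1)*conj(1)
  = (1) + (1) + (2) + (2) + (2) + (2) + (2) + (6) + (6)
  = 24.
Dividing by |G| = 24 gives 24/24 = 1, matching the row-orthogonality relation <chi_4, chi_4> = [chi_4 = chi_4].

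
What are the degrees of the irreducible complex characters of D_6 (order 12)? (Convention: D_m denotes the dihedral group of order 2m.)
Dimensions: 1, 1, 1, 1, 2, 2

Justification: There are 6 irreducibles (= number of conjugacy classes). Their dimensions d_i satisfy sum d_i^2 = |G| = 12: 1 + 1 + 1 + 1 + 4 + 4 = 12.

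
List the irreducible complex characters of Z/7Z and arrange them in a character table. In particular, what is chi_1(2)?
Character table of Z/7Z (irreps indexed chi_0,...,chi_6 with chi_k(m) = zeta_7^(k*m), zeta_7 = exp(2*pi*i/7)):
  irrep \ class  {0} (size 1)  {1} (size 1)    {2} (size 1)    {3} (size 1)    {4} (size 1)    {5} (size 1)    {6} (size 1)  
  chi_0          1             1               1               1               1               1               1             
  chi_1          1             exp(2*I*pi/7)   exp(4*I*pi/7)   exp(6*I*pi/7)   exp(-6*I*pi/7)  exp(-4*I*pi/7)  exp(-2*I*pi/7)
  chi_2          1             exp(4*I*pi/7)   exp(-6*I*pi/7)  exp(-2*I*pi/7)  exp(2*I*pi/7)   exp(6*I*pi/7)   exp(-4*I*pi/7)
  chi_3          1             exp(6*I*pi/7)   exp(-2*I*pi/7)  exp(4*I*pi/7)   exp(-4*I*pi/7)  exp(2*I*pi/7)   exp(-6*I*pi/7)
  chi_4          1             exp(-6*I*pi/7)  exp(2*I*pi/7)   exp(-4*I*pi/7)  exp(4*I*pi/7)   exp(-2*I*pi/7)  exp(6*I*pi/7) 
  chi_5          1             exp(-4*I*pi/7)  exp(6*I*pi/7)   exp(2*I*pi/7)   exp(-2*I*pi/7)  exp(-6*I*pi/7)  exp(4*I*pi/7) 
  chi_6          1             exp(-2*I*pi/7)  exp(-4*I*pi/7)  exp(-6*I*pi/7)  exp(6*I*pi/7)   exp(4*I*pi/7)   exp(2*I*pi/7) 

Spot check: chi_1(2) = zeta_7^(1*2) = zeta_7^2 = exp(4*I*pi/7).

Details: Z/7Z is abelian, so all 7 irreducible complex representations are 1-dimensional. They are given by chi_k(m) = zeta_7^(k*m) for k = 0,...,6. Row orthogonality: sum_m chi_k(m) conj(chi_l(m)) = 7 * [k = l].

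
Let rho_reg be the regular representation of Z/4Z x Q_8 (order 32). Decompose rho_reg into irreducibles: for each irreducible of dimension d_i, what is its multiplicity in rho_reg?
Each irreducible V_i of dimension d_i appears with multiplicity d_i, i.e. rho_reg = (direct sum over all irreducibles V_i) d_i V_i. The irreducible dimensions for Z/4Z x Q_8 are 1, 1, 1, 1, 1, 1, 1, 1, 1, 1, 1, 1, 1, 1, 1, 1, 2, 2, 2, 2: 16 irreducibles of dimension 1, each with multiplicity 1; 4 irreducibles of dimension 2, each with multiplicity 2. Total dimension 16*1*1 + 4*2*2 = 32 = |G|.

Reasoning: General theorem: in the regular representation of a finite group G, each irreducible appears with multiplicity equal to its dimension. Check: dim(rho_reg) = sum d_i^2 = 1 + 1 + 1 + 1 + 1 + 1 + 1 + 1 + 1 + 1 + 1 + 1 + 1 + 1 + 1 + 1 + 4 + 4 + 4 + 4 = 32 = |G|.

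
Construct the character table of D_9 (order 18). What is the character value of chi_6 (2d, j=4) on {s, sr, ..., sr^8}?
Conjugacy classes: {e} of size 1, {r^1, r^8} of size 2, {r^2, r^7} of size 2, {r^3, r^6} of size 2, {r^4, r^5} of size 2, {s, sr, ..., sr^8} of size 9.
Character table:
  irrep \ class              {e} (size 1)  {r^1, r^8} (size 2)  {r^2, r^7} (size 2)  {r^3, r^6} (size 2)  {r^4, r^5} (size 2)  {s, sr, ..., sr^8} (size 9)
  chi_1 (triv)               1             1                    1                    1                    1                    1                          
  chi_2 (sign: r->1, s->-1)  1             1                    1                    1                    1                    -1                         
  chi_3 (2d, j=1)            2             2*cos(2*pi/9)        2*cos(4*pi/9)        -1                   -2*cos(pi/9)         0                          
  chi_4 (2d, j=2)            2             2*cos(4*pi/9)        -2*cos(pi/9)         -1                   2*cos(2*pi/9)        0                          
  chi_5 (2d, j=3)            2             -1                   -1                   2                    -1                   0                          
  chi_6 (2d, j=4)            2             -2*cos(pi/9)         2*cos(2*pi/9)        -1                   2*cos(4*pi/9)        0                          

Spot check: chi_6 (2d, j=4) on {s, sr, ..., sr^8} = 0.

Derivation: D_9 has order 2*9 = 18 with 6 conjugacy classes, hence 6 irreducibles. Sum of squared dims 1 + 1 + 4 + 4 + 4 + 4 = 18 = |G|. Linear characters come from the abelianisation; the 2-dimensional irreps have character r^k -> 2*cos(2*pi*j*k/9), reflections -> 0.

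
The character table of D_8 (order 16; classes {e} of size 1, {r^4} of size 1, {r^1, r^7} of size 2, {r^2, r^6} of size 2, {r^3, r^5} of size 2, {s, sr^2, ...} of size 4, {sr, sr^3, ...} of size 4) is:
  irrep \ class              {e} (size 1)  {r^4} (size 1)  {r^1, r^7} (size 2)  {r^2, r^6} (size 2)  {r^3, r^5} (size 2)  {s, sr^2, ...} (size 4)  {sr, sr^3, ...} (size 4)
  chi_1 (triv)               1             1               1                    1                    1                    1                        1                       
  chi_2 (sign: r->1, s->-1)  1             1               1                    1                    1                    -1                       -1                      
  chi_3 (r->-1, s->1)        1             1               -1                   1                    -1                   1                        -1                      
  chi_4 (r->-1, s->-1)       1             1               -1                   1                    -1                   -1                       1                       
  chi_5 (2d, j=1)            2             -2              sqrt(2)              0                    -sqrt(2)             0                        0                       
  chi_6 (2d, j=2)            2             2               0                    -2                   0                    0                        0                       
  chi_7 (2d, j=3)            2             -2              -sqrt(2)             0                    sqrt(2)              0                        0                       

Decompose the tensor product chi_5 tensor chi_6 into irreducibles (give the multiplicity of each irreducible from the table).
chi_5 tensor chi_6 = chi_5 + chi_7 (all other irreducibles have multiplicity 0).

Justification: The character of a tensor product is the pointwise product (chi_5 * chi_6)(C) = chi_5(C) * chi_6(C):
  {e}: (2)*(2), {r^4}: (-2)*(2), {r^1, r^7}: (sqrt(2))*(0), {r^2, r^6}: (0)*(-2), {r^3, r^5}: (-sqrt(2))*(0), {s, sr^2, ...}: (0)*(0), {sr, sr^3, ...}: (0)*(0)
so (chi_5 * chi_6) takes values
  {e} -> 4, {r^4} -> -4, {r^1, r^7} -> 0, {r^2, r^6} -> 0, {r^3, r^5} -> 0, {s, sr^2, ...} -> 0, {sr, sr^3, ...} -> 0.
Now take the inner product of this character with each irreducible chi from the table, <chi_5*chi_6, chi> = (1/16) sum_C |C| (chi_5*chi_6)(C) conj(chi(C)):
  <chi_5*chi_6, chi_1> = (1/16)[1*(4)*conj(1) + 1*(-4)*conj(1) + 2*(0)*conj(1) + 2*(0)*conj(1) + 2*(0)*conj(1) + 4*(0)*conj(1) + 4*(0)*conj(1)]
      = (1/16)[(4) + (-4) + (0) + (0) + (0) + (0) + (0)] = 0/16 = 0
  <chi_5*chi_6, chi_2> = (1/16)[1*(4)*conj(1) + 1*(-4)*conj(1) + 2*(0)*conj(1) + 2*(0)*conj(1) + 2*(0)*conj(1) + 4*(0)*conj(-1) + 4*(0)*conj(-1)]
      = (1/16)[(4) + (-4) + (0) + (0) + (0) + (0) + (0)] = 0/16 = 0
  <chi_5*chi_6, chi_3> = (1/16)[1*(4)*conj(1) + 1*(-4)*conj(1) + 2*(0)*conj(-1) + 2*(0)*conj(1) + 2*(0)*conj(-1) + 4*(0)*conj(1) + 4*(0)*conj(-1)]
      = (1/16)[(4) + (-4) + (0) + (0) + (0) + (0) + (0)] = 0/16 = 0
  <chi_5*chi_6, chi_4> = (1/16)[1*(4)*conj(1) + 1*(-4)*conj(1) + 2*(0)*conj(-1) + 2*(0)*conj(1) + 2*(0)*conj(-1) + 4*(0)*conj(-1) + 4*(0)*conj(1)]
      = (1/16)[(4) + (-4) + (0) + (0) + (0) + (0) + (0)] = 0/16 = 0
  <chi_5*chi_6, chi_5> = (1/16)[1*(4)*conj(2) + 1*(-4)*conj(-2) + 2*(0)*conj(sqrt(2)) + 2*(0)*conj(0) + 2*(0)*conj(-sqrt(2)) + 4*(0)*conj(0) + 4*(0)*conj(0)]
      = (1/16)[(8) + (8) + (0) + (0) + (0) + (0) + (0)] = 16/16 = 1
  <chi_5*chi_6, chi_6> = (1/16)[1*(4)*conj(2) + 1*(-4)*conj(2) + 2*(0)*conj(0) + 2*(0)*conj(-2) + 2*(0)*conj(0) + 4*(0)*conj(0) + 4*(0)*conj(0)]
      = (1/16)[(8) + (-8) + (0) + (0) + (0) + (0) + (0)] = 0/16 = 0
  <chi_5*chi_6, chi_7> = (1/16)[1*(4)*conj(2) + 1*(-4)*conj(-2) + 2*(0)*conj(-sqrt(2)) + 2*(0)*conj(0) + 2*(0)*conj(sqrt(2)) + 4*(0)*conj(0) + 4*(0)*conj(0)]
      = (1/16)[(8) + (8) + (0) + (0) + (0) + (0) + (0)] = 16/16 = 1
Hence the multiplicities are chi_5: 1, chi_7: 1. Dimension check: dim(chi_5)*dim(chi_6) = 2*2 = 4 and sum (mult * dim) = 1*2 + 1*2 = 4.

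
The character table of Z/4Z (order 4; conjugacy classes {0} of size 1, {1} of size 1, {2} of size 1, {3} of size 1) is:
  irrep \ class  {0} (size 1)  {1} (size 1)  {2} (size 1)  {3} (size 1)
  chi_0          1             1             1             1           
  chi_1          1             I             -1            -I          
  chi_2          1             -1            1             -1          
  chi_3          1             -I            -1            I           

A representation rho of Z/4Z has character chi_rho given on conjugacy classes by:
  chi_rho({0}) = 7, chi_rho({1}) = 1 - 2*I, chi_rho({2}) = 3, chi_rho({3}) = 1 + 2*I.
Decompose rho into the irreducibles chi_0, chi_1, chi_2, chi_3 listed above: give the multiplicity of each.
Multiplicities: chi_0: 3, chi_1: 0, chi_2: 2, chi_3: 2.

Derivation: Use <chi_rho, chi> = (1/|G|) sum_C |C| * chi_rho(C) * conj(chi(C)) with |G| = 4 for each irreducible chi in the table:
  <chi_rho, chi_0> = (1/4)[1*(7)*conj(1) + 1*(1 - 2*I)*conj(1) + 1*(3)*conj(1) + 1*(1 + 2*I)*conj(1)]
      = (1/4)[(7) + (1 - 2*I) + (3) + (1 + 2*I)] = 12/4 = 3
  <chi_rho, chi_1> = (1/4)[1*(7)*conj(1) + 1*(1 - 2*I)*conj(I) + 1*(3)*conj(-1) + 1*(1 + 2*I)*conj(-I)]
      = (1/4)[(7) + (-2 - I) + (-3) + (-2 + I)] = 0/4 = 0
  <chi_rho, chi_2> = (1/4)[1*(7)*conj(1) + 1*(1 - 2*I)*conj(-1) + 1*(3)*conj(1) + 1*(1 + 2*I)*conj(-1)]
      = (1/4)[(7) + (-1 + 2*I) + (3) + (-1 - 2*I)] = 8/4 = 2
  <chi_rho, chi_3> = (1/4)[1*(7)*conj(1) + 1*(1 - 2*I)*conj(-I) + 1*(3)*conj(-1) + 1*(1 + 2*I)*conj(I)]
      = (1/4)[(7) + (2 + I) + (-3) + (2 - I)] = 8/4 = 2
(Exp terms are combined using exp(i*s)*conj(exp(i*t)) = exp(i*(s-t)), and sums of them are collapsed using the identity that for every m > 1 the m distinct m-th roots of unity sum to 0, e.g. 1 + exp(2*I*pi/3) + exp(-2*I*pi/3) = 0.)
Dimension check: dim(rho) = sum (mult * dim) = 3*1 + 0*1 + 2*1 + 2*1 = 7 = chi_rho(e) = 7.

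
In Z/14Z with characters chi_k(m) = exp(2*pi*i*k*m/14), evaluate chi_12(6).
chi_12(6) = zeta_14^72 = exp(2*I*pi/7)

Justification: chi_12(6) = zeta_14^(12*6) = zeta_14^72. Since zeta_14^14 = 1, this equals zeta_14^2 = exp(2*pi*i*2/14) = exp(2*I*pi/7).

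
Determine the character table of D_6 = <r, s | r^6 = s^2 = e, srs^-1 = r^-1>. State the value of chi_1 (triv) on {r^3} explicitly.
Conjugacy classes: {e} of size 1, {r^3} of size 1, {r^1, r^5} of size 2, {r^2, r^4} of size 2, {s, sr^2, ...} of size 3, {sr, sr^3, ...} of size 3.
Character table:
  irrep \ class              {e} (size 1)  {r^3} (size 1)  {r^1, r^5} (size 2)  {r^2, r^4} (size 2)  {s, sr^2, ...} (size 3)  {sr, sr^3, ...} (size 3)
  chi_1 (triv)               1             1               1                    1                    1                        1                       
  chi_2 (sign: r->1, s->-1)  1             1               1                    1                    -1                       -1                      
  chi_3 (r->-1, s->1)        1             -1              -1                   1                    1                        -1                      
  chi_4 (r->-1, s->-1)       1             -1              -1                   1                    -1                       1                       
  chi_5 (2d, j=1)            2             -2              1                    -1                   0                        0                       
  chi_6 (2d, j=2)            2             2               -1                   -1                   0                        0                       

Spot check: chi_1 (triv) on {r^3} = 1.

Why: D_6 has order 2*6 = 12 with 6 conjugacy classes, hence 6 irreducibles. Sum of squared dims 1 + 1 + 1 + 1 + 4 + 4 = 12 = |G|. Linear characters come from the abelianisation; the 2-dimensional irreps have character r^k -> 2*cos(2*pi*j*k/6), reflections -> 0.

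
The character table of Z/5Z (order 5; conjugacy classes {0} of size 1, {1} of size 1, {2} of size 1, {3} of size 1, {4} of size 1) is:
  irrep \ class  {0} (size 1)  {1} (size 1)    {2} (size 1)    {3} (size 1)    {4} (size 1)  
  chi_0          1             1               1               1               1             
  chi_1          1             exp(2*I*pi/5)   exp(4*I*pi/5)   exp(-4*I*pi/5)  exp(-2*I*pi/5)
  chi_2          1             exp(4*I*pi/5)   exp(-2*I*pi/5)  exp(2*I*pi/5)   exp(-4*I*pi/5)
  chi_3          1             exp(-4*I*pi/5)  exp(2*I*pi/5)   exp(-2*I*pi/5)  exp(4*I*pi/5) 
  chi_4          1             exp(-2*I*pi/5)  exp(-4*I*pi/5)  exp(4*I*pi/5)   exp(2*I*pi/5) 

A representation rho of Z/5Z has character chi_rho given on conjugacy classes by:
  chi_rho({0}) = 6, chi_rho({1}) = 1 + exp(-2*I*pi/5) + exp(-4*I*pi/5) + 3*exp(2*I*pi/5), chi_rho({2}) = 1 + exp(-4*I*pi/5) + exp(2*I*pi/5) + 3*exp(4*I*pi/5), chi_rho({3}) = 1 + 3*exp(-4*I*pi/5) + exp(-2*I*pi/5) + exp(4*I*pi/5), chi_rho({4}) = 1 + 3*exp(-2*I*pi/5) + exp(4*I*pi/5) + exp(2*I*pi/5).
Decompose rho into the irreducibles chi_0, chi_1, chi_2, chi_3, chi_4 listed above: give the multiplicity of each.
Multiplicities: chi_0: 1, chi_1: 3, chi_2: 0, chi_3: 1, chi_4: 1.

Why: Use <chi_rho, chi> = (1/|G|) sum_C |C| * chi_rho(C) * conj(chi(C)) with |G| = 5 for each irreducible chi in the table:
  <chi_rho, chi_0> = (1/5)[1*(6)*conj(1) + 1*(1 + exp(-2*I*pi/5) + exp(-4*I*pi/5) + 3*exp(2*I*pi/5))*conj(1) + 1*(1 + exp(-4*I*pi/5) + exp(2*I*pi/5) + 3*exp(4*I*pi/5))*conj(1) + 1*(1 + 3*exp(-4*I*pi/5) + exp(-2*I*pi/5) + exp(4*I*pi/5))*conj(1) + 1*(1 + 3*exp(-2*I*pi/5) + exp(4*I*pi/5) + exp(2*I*pi/5))*conj(1)]
      = (1/5)[(6) + (1 + exp(-2*I*pi/5) + exp(-4*I*pi/5) + 3*exp(2*I*pi/5)) + (1 + exp(-4*I*pi/5) + exp(2*I*pi/5) + 3*exp(4*I*pi/5)) + (1 + 3*exp(-4*I*pi/5) + exp(-2*I*pi/5) + exp(4*I*pi/5)) + (1 + 3*exp(-2*I*pi/5) + exp(4*I*pi/5) + exp(2*I*pi/5))] = 5/5 = 1
  <chi_rho, chi_1> = (1/5)[1*(6)*conj(1) + 1*(1 + exp(-2*I*pi/5) + exp(-4*I*pi/5) + 3*exp(2*I*pi/5))*conj(exp(2*I*pi/5)) + 1*(1 + exp(-4*I*pi/5) + exp(2*I*pi/5) + 3*exp(4*I*pi/5))*conj(exp(4*I*pi/5)) + 1*(1 + 3*exp(-4*I*pi/5) + exp(-2*I*pi/5) + exp(4*I*pi/5))*conj(exp(-4*I*pi/5)) + 1*(1 + 3*exp(-2*I*pi/5) + exp(4*I*pi/5) + exp(2*I*pi/5))*conj(exp(-2*I*pi/5))]
      = (1/5)[(6) + (3 + exp(-2*I*pi/5) + exp(-4*I*pi/5) + exp(4*I*pi/5)) + (3 + exp(-2*I*pi/5) + exp(-4*I*pi/5) + exp(2*I*pi/5)) + (3 + exp(-2*I*pi/5) + exp(4*I*pi/5) + exp(2*I*pi/5)) + (3 + exp(-4*I*pi/5) + exp(4*I*pi/5) + exp(2*I*pi/5))] = 15/5 = 3
  <chi_rho, chi_2> = (1/5)[1*(6)*conj(1) + 1*(1 + exp(-2*I*pi/5) + exp(-4*I*pi/5) + 3*exp(2*I*pi/5))*conj(exp(4*I*pi/5)) + 1*(1 + exp(-4*I*pi/5) + exp(2*I*pi/5) + 3*exp(4*I*pi/5))*conj(exp(-2*I*pi/5)) + 1*(1 + 3*exp(-4*I*pi/5) + exp(-2*I*pi/5) + exp(4*I*pi/5))*conj(exp(2*I*pi/5)) + 1*(1 + 3*exp(-2*I*pi/5) + exp(4*I*pi/5) + exp(2*I*pi/5))*conj(exp(-4*I*pi/5))]
      = (1/5)[(6) + (3*exp(-2*I*pi/5) + exp(-4*I*pi/5) + exp(4*I*pi/5) + exp(2*I*pi/5)) + (3*exp(-4*I*pi/5) + exp(-2*I*pi/5) + exp(4*I*pi/5) + exp(2*I*pi/5)) + (exp(-2*I*pi/5) + exp(-4*I*pi/5) + exp(2*I*pi/5) + 3*exp(4*I*pi/5)) + (exp(-2*I*pi/5) + exp(-4*I*pi/5) + exp(4*I*pi/5) + 3*exp(2*I*pi/5))] = 0/5 = 0
  <chi_rho, chi_3> = (1/5)[1*(6)*conj(1) + 1*(1 + exp(-2*I*pi/5) + exp(-4*I*pi/5) + 3*exp(2*I*pi/5))*conj(exp(-4*I*pi/5)) + 1*(1 + exp(-4*I*pi/5) + exp(2*I*pi/5) + 3*exp(4*I*pi/5))*conj(exp(2*I*pi/5)) + 1*(1 + 3*exp(-4*I*pi/5) + exp(-2*I*pi/5) + exp(4*I*pi/5))*conj(exp(-2*I*pi/5)) + 1*(1 + 3*exp(-2*I*pi/5) + exp(4*I*pi/5) + exp(2*I*pi/5))*conj(exp(4*I*pi/5))]
      = (1/5)[(6) + (1 + 3*exp(-4*I*pi/5) + exp(4*I*pi/5) + exp(2*I*pi/5)) + (1 + exp(-2*I*pi/5) + exp(4*I*pi/5) + 3*exp(2*I*pi/5)) + (1 + 3*exp(-2*I*pi/5) + exp(-4*I*pi/5) + exp(2*I*pi/5)) + (1 + exp(-2*I*pi/5) + exp(-4*I*pi/5) + 3*exp(4*I*pi/5))] = 5/5 = 1
  <chi_rho, chi_4> = (1/5)[1*(6)*conj(1) + 1*(1 + exp(-2*I*pi/5) + exp(-4*I*pi/5) + 3*exp(2*I*pi/5))*conj(exp(-2*I*pi/5)) + 1*(1 + exp(-4*I*pi/5) + exp(2*I*pi/5) + 3*exp(4*I*pi/5))*conj(exp(-4*I*pi/5)) + 1*(1 + 3*exp(-4*I*pi/5) + exp(-2*I*pi/5) + exp(4*I*pi/5))*conj(exp(4*I*pi/5)) + 1*(1 + 3*exp(-2*I*pi/5) + exp(4*I*pi/5) + exp(2*I*pi/5))*conj(exp(2*I*pi/5))]
      = (1/5)[(6) + (1 + exp(-2*I*pi/5) + exp(2*I*pi/5) + 3*exp(4*I*pi/5)) + (1 + 3*exp(-2*I*pi/5) + exp(-4*I*pi/5) + exp(4*I*pi/5)) + (1 + exp(-4*I*pi/5) + exp(4*I*pi/5) + 3*exp(2*I*pi/5)) + (1 + 3*exp(-4*I*pi/5) + exp(-2*I*pi/5) + exp(2*I*pi/5))] = 5/5 = 1
(Exp terms are combined using exp(i*s)*conj(exp(i*t)) = exp(i*(s-t)), and sums of them are collapsed using the identity that for every m > 1 the m distinct m-th roots of unity sum to 0, e.g. 1 + exp(2*I*pi/3) + exp(-2*I*pi/3) = 0.)
Dimension check: dim(rho) = sum (mult * dim) = 1*1 + 3*1 + 0*1 + 1*1 + 1*1 = 6 = chi_rho(e) = 6.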